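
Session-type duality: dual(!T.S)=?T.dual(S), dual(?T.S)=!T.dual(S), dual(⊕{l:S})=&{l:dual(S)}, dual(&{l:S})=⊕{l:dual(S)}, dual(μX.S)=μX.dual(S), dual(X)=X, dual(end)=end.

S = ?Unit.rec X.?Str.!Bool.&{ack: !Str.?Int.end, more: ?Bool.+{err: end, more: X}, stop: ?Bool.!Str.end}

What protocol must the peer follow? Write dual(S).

?Unit = !Unit
  rec X = rec X  (μ self-dual)
    ?Str = !Str
      !Bool = ?Bool
        &{ack,more,stop} = +{ack,more,stop}  (offer→select)
          • ack:
            !Str = ?Str
              ?Int = !Int
                end self-dual
          • more:
            ?Bool = !Bool
              +{err,more} = &{err,more}  (internal→external)
                • err:
                  end self-dual
                • more:
                  X self-dual
          • stop:
            ?Bool = !Bool
              !Str = ?Str
                end self-dual

!Unit.rec X.!Str.?Bool.+{ack: ?Str.!Int.end, more: !Bool.&{err: end, more: X}, stop: !Bool.?Str.end}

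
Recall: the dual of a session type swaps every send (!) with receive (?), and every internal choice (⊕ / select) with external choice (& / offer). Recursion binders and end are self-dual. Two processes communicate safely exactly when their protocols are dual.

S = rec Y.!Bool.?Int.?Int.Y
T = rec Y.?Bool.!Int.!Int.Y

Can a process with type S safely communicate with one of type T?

rec Y | rec Y  ok (rec unchanged)
  !Bool | ?Bool  ok
    ?Int | !Int  ok
      ?Int | !Int  ok
        Y | Y  ok

YES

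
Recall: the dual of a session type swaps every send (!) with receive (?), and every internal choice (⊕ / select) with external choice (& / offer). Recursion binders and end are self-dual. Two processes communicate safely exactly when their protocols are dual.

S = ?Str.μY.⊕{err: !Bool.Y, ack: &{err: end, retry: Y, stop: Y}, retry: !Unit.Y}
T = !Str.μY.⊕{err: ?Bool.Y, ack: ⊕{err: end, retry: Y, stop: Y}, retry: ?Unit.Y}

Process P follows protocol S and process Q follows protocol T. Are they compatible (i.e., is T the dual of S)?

NO

?Str | !Str  ok
  μY | μY  ok (μ self-dual)
    ⊕{err,ack,retry} | ⊕{err,ack,retry}  ✗ choice polarity not flipped — not dual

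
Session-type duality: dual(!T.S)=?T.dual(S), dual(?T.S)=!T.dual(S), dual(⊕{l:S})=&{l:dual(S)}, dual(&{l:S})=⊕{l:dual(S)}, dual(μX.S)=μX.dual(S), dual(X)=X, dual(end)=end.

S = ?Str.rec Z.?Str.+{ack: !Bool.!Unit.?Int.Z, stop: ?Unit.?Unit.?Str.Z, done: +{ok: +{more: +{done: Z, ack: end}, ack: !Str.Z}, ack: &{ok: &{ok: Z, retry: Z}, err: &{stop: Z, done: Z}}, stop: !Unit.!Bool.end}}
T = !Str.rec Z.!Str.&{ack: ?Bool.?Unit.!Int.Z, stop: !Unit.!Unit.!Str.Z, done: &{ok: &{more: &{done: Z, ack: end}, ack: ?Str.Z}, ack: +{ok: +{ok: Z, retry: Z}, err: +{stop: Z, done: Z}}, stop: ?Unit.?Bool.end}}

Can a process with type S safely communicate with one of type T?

?Str ‖ !Str  ✓
  rec Z ‖ rec Z  ✓ (binder kept)
    ?Str ‖ !Str  ✓
      +{ack,stop,done} ‖ &{ack,stop,done}  ✓ label sets agree
        • ack:
          !Bool ‖ ?Bool  ✓
            !Unit ‖ ?Unit  ✓
              ?Int ‖ !Int  ✓
                Z ‖ Z  ✓
        • stop:
          ?Unit ‖ !Unit  ✓
            ?Unit ‖ !Unit  ✓
              ?Str ‖ !Str  ✓
                Z ‖ Z  ✓
        • done:
          +{ok,ack,stop} ‖ &{ok,ack,stop}  ✓ label sets agree
            • ok:
              +{more,ack} ‖ &{more,ack}  ✓ label sets agree
                • more:
                  +{done,ack} ‖ &{done,ack}  ✓ label sets agree
                    • done:
                      Z ‖ Z  ✓
                    • ack:
                      end ‖ end  ✓
                • ack:
                  !Str ‖ ?Str  ✓
                    Z ‖ Z  ✓
            • ack:
              &{ok,err} ‖ +{ok,err}  ✓ label sets agree
                • ok:
                  &{ok,retry} ‖ +{ok,retry}  ✓ label sets agree
                    • ok:
                      Z ‖ Z  ✓
                    • retry:
                      Z ‖ Z  ✓
                • err:
                  &{stop,done} ‖ +{stop,done}  ✓ label sets agree
                    • stop:
                      Z ‖ Z  ✓
                    • done:
                      Z ‖ Z  ✓
            • stop:
              !Unit ‖ ?Unit  ✓
                !Bool ‖ ?Bool  ✓
                  end ‖ end  ✓

YES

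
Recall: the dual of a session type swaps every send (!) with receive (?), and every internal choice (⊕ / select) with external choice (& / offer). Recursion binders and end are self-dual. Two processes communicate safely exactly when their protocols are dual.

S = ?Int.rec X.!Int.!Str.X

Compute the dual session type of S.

?Int → !Int
  rec X → rec X  (μ self-dual)
    !Int → ?Int
      !Str → ?Str
        dual(X) = X

!Int.rec X.?Int.?Str.X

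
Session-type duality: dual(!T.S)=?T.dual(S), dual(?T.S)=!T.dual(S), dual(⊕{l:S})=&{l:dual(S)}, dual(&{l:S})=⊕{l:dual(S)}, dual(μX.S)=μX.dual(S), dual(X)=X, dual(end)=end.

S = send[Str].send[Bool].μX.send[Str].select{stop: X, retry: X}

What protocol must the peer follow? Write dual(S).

send[Str] ↦ recv[Str]
  send[Bool] ↦ recv[Bool]
    μX ↦ μX  (rec unchanged)
      send[Str] ↦ recv[Str]
        select{stop,retry} ↦ offer{stop,retry}  (internal→external)
          [stop]
            X ↦ X
          [retry]
            X ↦ X

recv[Str].recv[Bool].μX.recv[Str].offer{stop: X, retry: X}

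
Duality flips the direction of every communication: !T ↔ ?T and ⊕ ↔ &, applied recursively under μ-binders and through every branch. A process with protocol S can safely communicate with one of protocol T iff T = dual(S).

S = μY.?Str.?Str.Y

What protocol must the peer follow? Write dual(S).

μY = μY  (rec unchanged)
  ?Str = !Str
    ?Str = !Str
      Y self-dual

μY.!Str.!Str.Y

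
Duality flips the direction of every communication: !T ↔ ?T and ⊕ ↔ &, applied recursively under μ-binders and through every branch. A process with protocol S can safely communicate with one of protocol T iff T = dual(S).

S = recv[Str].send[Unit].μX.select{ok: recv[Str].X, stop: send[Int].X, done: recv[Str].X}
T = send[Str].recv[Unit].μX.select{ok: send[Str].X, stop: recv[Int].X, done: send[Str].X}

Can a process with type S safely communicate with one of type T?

NO

recv[Str] ‖ send[Str]  match
  send[Unit] ‖ recv[Unit]  match
    μX ‖ μX  match (binder kept)
      select{ok,stop,done} ‖ select{ok,stop,done}  ✗ choice polarity not flipped — not dual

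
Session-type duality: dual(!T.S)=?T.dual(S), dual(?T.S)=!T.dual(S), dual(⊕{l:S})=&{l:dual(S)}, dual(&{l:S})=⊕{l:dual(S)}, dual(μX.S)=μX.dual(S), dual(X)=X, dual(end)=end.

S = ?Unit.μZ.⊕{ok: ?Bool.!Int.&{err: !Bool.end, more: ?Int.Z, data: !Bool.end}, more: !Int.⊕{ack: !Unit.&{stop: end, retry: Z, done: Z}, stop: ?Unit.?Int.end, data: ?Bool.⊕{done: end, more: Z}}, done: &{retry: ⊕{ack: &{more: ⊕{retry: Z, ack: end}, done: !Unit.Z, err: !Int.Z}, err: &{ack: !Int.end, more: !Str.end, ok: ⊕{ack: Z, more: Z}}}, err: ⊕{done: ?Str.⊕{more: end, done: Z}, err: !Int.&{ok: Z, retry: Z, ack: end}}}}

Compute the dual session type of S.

!Unit.μZ.&{ok: !Bool.?Int.⊕{err: ?Bool.end, more: !Int.Z, data: ?Bool.end}, more: ?Int.&{ack: ?Unit.⊕{stop: end, retry: Z, done: Z}, stop: !Unit.!Int.end, data: !Bool.&{done: end, more: Z}}, done: ⊕{retry: &{ack: ⊕{more: &{retry: Z, ack: end}, done: ?Unit.Z, err: ?Int.Z}, err: ⊕{ack: ?Int.end, more: ?Str.end, ok: &{ack: Z, more: Z}}}, err: &{done: !Str.&{more: end, done: Z}, err: ?Int.⊕{ok: Z, retry: Z, ack: end}}}}

?Unit = !Unit
  μZ = μZ  (rec unchanged)
    ⊕{ok,more,done} = &{ok,more,done}  (⊕→&)
      case ok:
        ?Bool = !Bool
          !Int = ?Int
            &{err,more,data} = ⊕{err,more,data}  (&→⊕)
              case err:
                !Bool = ?Bool
                  dual(end) = end
              case more:
                ?Int = !Int
                  dual(Z) = Z
              case data:
                !Bool = ?Bool
                  dual(end) = end
      case more:
        !Int = ?Int
          ⊕{ack,stop,data} = &{ack,stop,data}  (⊕→&)
            case ack:
              !Unit = ?Unit
                &{stop,retry,done} = ⊕{stop,retry,done}  (&→⊕)
                  case stop:
                    dual(end) = end
                  case retry:
                    dual(Z) = Z
                  case done:
                    dual(Z) = Z
            case stop:
              ?Unit = !Unit
                ?Int = !Int
                  dual(end) = end
            case data:
              ?Bool = !Bool
                ⊕{done,more} = &{done,more}  (⊕→&)
                  case done:
                    dual(end) = end
                  case more:
                    dual(Z) = Z
      case done:
        &{retry,err} = ⊕{retry,err}  (&→⊕)
          case retry:
            ⊕{ack,err} = &{ack,err}  (⊕→&)
              case ack:
                &{more,done,err} = ⊕{more,done,err}  (&→⊕)
                  case more:
                    ⊕{retry,ack} = &{retry,ack}  (⊕→&)
                      case retry:
                        dual(Z) = Z
                      case ack:
                        dual(end) = end
                  case done:
                    !Unit = ?Unit
                      dual(Z) = Z
                  case err:
                    !Int = ?Int
                      dual(Z) = Z
              case err:
                &{ack,more,ok} = ⊕{ack,more,ok}  (&→⊕)
                  case ack:
                    !Int = ?Int
                      dual(end) = end
                  case more:
                    !Str = ?Str
                      dual(end) = end
                  case ok:
                    ⊕{ack,more} = &{ack,more}  (⊕→&)
                      case ack:
                        dual(Z) = Z
                      case more:
                        dual(Z) = Z
          case err:
            ⊕{done,err} = &{done,err}  (⊕→&)
              case done:
                ?Str = !Str
                  ⊕{more,done} = &{more,done}  (⊕→&)
                    case more:
                      dual(end) = end
                    case done:
                      dual(Z) = Z
              case err:
                !Int = ?Int
                  &{ok,retry,ack} = ⊕{ok,retry,ack}  (&→⊕)
                    case ok:
                      dual(Z) = Z
                    case retry:
                      dual(Z) = Z
                    case ack:
                      dual(end) = end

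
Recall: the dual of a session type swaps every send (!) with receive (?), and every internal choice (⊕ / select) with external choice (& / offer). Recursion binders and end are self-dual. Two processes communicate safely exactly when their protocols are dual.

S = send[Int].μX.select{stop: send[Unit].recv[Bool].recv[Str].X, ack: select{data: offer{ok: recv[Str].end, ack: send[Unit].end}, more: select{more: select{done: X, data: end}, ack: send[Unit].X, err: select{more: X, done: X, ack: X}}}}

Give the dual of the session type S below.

recv[Int].μX.offer{stop: recv[Unit].send[Bool].send[Str].X, ack: offer{data: select{ok: send[Str].end, ack: recv[Unit].end}, more: offer{more: offer{done: X, data: end}, ack: recv[Unit].X, err: offer{more: X, done: X, ack: X}}}}

send[Int] → recv[Int]
  μX → μX  (binder kept)
    select{stop,ack} → offer{stop,ack}  (internal→external)
      case stop:
        send[Unit] → recv[Unit]
          recv[Bool] → send[Bool]
            recv[Str] → send[Str]
              X ↦ X
      case ack:
        select{data,more} → offer{data,more}  (internal→external)
          case data:
            offer{ok,ack} → select{ok,ack}  (external→internal)
              case ok:
                recv[Str] → send[Str]
                  end ↦ end
              case ack:
                send[Unit] → recv[Unit]
                  end ↦ end
          case more:
            select{more,ack,err} → offer{more,ack,err}  (internal→external)
              case more:
                select{done,data} → offer{done,data}  (internal→external)
                  case done:
                    X ↦ X
                  case data:
                    end ↦ end
              case ack:
                send[Unit] → recv[Unit]
                  X ↦ X
              case err:
                select{more,done,ack} → offer{more,done,ack}  (internal→external)
                  case more:
                    X ↦ X
                  case done:
                    X ↦ X
                  case ack:
                    X ↦ X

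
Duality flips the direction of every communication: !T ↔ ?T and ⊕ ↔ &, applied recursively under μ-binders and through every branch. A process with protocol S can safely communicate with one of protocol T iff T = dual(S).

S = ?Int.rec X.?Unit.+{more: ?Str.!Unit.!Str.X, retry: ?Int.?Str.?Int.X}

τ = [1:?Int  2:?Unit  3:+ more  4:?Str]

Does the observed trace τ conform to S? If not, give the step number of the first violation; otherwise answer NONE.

NONE

[1] ?Int  ✓  cont: rec X.…
[2] ?Unit  ✓  cont: +{more: ?Str.!Unit.!Str.rec X.…, retry: ?Int.?Str.?Int.rec X.…}
[3] + more  ✓  cont: ?Str.!Unit.!Str.rec X.…
[4] ?Str  ✓  cont: !Unit.!Str.rec X.…
all 4 steps conform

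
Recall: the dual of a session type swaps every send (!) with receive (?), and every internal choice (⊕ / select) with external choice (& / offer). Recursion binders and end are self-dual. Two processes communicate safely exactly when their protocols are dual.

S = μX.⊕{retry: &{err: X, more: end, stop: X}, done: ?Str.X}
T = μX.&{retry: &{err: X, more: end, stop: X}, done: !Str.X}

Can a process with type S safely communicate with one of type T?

μX vs μX  match (binder kept)
  ⊕{retry,done} vs &{retry,done}  match labels match
    • retry:
      &{err,more,stop} vs &{err,more,stop}  ✗ choice polarity not flipped — not dual

NO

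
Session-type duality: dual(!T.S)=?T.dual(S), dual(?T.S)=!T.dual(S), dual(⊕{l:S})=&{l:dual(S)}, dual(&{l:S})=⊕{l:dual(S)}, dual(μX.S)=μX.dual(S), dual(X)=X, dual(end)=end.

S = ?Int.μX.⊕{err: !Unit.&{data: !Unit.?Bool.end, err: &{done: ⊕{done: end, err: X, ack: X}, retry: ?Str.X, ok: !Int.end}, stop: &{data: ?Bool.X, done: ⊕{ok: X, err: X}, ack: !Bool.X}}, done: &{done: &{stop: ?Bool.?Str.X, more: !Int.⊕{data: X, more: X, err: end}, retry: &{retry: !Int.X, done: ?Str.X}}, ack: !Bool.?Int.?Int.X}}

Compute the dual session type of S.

!Int.μX.&{err: ?Unit.⊕{data: ?Unit.!Bool.end, err: ⊕{done: &{done: end, err: X, ack: X}, retry: !Str.X, ok: ?Int.end}, stop: ⊕{data: !Bool.X, done: &{ok: X, err: X}, ack: ?Bool.X}}, done: ⊕{done: ⊕{stop: !Bool.!Str.X, more: ?Int.&{data: X, more: X, err: end}, retry: ⊕{retry: ?Int.X, done: !Str.X}}, ack: ?Bool.!Int.!Int.X}}

?Int = !Int
  μX = μX  (rec unchanged)
    ⊕{err,done} = &{err,done}  (internal→external)
      • err:
        !Unit = ?Unit
          &{data,err,stop} = ⊕{data,err,stop}  (&→⊕)
            • data:
              !Unit = ?Unit
                ?Bool = !Bool
                  end self-dual
            • err:
              &{done,retry,ok} = ⊕{done,retry,ok}  (&→⊕)
                • done:
                  ⊕{done,err,ack} = &{done,err,ack}  (internal→external)
                    • done:
                      end self-dual
                    • err:
                      X self-dual
                    • ack:
                      X self-dual
                • retry:
                  ?Str = !Str
                    X self-dual
                • ok:
                  !Int = ?Int
                    end self-dual
            • stop:
              &{data,done,ack} = ⊕{data,done,ack}  (&→⊕)
                • data:
                  ?Bool = !Bool
                    X self-dual
                • done:
                  ⊕{ok,err} = &{ok,err}  (internal→external)
                    • ok:
                      X self-dual
                    • err:
                      X self-dual
                • ack:
                  !Bool = ?Bool
                    X self-dual
      • done:
        &{done,ack} = ⊕{done,ack}  (&→⊕)
          • done:
            &{stop,more,retry} = ⊕{stop,more,retry}  (&→⊕)
              • stop:
                ?Bool = !Bool
                  ?Str = !Str
                    X self-dual
              • more:
                !Int = ?Int
                  ⊕{data,more,err} = &{data,more,err}  (internal→external)
                    • data:
                      X self-dual
                    • more:
                      X self-dual
                    • err:
                      end self-dual
              • retry:
                &{retry,done} = ⊕{retry,done}  (&→⊕)
                  • retry:
                    !Int = ?Int
                      X self-dual
                  • done:
                    ?Str = !Str
                      X self-dual
          • ack:
            !Bool = ?Bool
              ?Int = !Int
                ?Int = !Int
                  X self-dual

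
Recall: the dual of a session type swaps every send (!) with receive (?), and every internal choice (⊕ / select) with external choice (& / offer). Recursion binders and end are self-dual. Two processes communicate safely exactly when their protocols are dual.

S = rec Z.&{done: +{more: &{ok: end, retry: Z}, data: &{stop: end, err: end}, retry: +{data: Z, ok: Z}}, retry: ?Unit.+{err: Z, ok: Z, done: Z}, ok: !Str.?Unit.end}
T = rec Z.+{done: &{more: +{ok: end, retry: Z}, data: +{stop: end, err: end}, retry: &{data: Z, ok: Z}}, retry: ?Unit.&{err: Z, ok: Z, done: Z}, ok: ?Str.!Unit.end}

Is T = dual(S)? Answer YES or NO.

NO

rec Z | rec Z  ✓ (binder kept)
  &{done,retry,ok} | +{done,retry,ok}  ✓ labels match
    case done:
      +{more,data,retry} | &{more,data,retry}  ✓ labels match
        case more:
          &{ok,retry} | +{ok,retry}  ✓ labels match
            case ok:
              end | end  ✓
            case retry:
              Z | Z  ✓
        case data:
          &{stop,err} | +{stop,err}  ✓ labels match
            case stop:
              end | end  ✓
            case err:
              end | end  ✓
        case retry:
          +{data,ok} | &{data,ok}  ✓ labels match
            case data:
              Z | Z  ✓
            case ok:
              Z | Z  ✓
    case retry:
      ?Unit | ?Unit  ✗ same direction on both sides — not dual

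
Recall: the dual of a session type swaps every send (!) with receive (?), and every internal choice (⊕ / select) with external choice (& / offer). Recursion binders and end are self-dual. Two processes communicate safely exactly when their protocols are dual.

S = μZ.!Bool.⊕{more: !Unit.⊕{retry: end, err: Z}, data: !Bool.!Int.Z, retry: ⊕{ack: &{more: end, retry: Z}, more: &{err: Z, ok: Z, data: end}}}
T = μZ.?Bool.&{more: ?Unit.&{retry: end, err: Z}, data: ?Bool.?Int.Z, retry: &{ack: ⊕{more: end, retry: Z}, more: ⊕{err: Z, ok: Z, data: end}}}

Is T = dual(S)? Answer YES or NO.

μZ ‖ μZ  ok (binder kept)
  !Bool ‖ ?Bool  ok
    ⊕{more,data,retry} ‖ &{more,data,retry}  ok labels match
      • more:
        !Unit ‖ ?Unit  ok
          ⊕{retry,err} ‖ &{retry,err}  ok labels match
            • retry:
              end ‖ end  ok
            • err:
              Z ‖ Z  ok
      • data:
        !Bool ‖ ?Bool  ok
          !Int ‖ ?Int  ok
            Z ‖ Z  ok
      • retry:
        ⊕{ack,more} ‖ &{ack,more}  ok labels match
          • ack:
            &{more,retry} ‖ ⊕{more,retry}  ok labels match
              • more:
                end ‖ end  ok
              • retry:
                Z ‖ Z  ok
          • more:
            &{err,ok,data} ‖ ⊕{err,ok,data}  ok labels match
              • err:
                Z ‖ Z  ok
              • ok:
                Z ‖ Z  ok
              • data:
                end ‖ end  ok

YES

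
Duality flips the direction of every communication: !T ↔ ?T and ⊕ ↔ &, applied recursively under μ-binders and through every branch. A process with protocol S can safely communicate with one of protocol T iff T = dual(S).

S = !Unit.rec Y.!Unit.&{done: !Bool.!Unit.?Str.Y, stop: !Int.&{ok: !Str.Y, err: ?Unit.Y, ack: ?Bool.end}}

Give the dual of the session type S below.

!Unit = ?Unit
  rec Y = rec Y  (rec unchanged)
    !Unit = ?Unit
      &{done,stop} = +{done,stop}  (external→internal)
        case done:
          !Bool = ?Bool
            !Unit = ?Unit
              ?Str = !Str
                Y ↦ Y
        case stop:
          !Int = ?Int
            &{ok,err,ack} = +{ok,err,ack}  (external→internal)
              case ok:
                !Str = ?Str
                  Y ↦ Y
              case err:
                ?Unit = !Unit
                  Y ↦ Y
              case ack:
                ?Bool = !Bool
                  end ↦ end

?Unit.rec Y.?Unit.+{done: ?Bool.?Unit.!Str.Y, stop: ?Int.+{ok: ?Str.Y, err: !Unit.Y, ack: !Bool.end}}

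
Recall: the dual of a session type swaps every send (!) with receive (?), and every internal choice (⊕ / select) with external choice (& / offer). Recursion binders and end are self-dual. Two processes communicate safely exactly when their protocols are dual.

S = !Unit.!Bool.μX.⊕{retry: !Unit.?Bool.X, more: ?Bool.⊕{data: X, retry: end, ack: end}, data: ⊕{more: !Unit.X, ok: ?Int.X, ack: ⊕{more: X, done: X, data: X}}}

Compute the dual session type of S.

?Unit.?Bool.μX.&{retry: ?Unit.!Bool.X, more: !Bool.&{data: X, retry: end, ack: end}, data: &{more: ?Unit.X, ok: !Int.X, ack: &{more: X, done: X, data: X}}}

!Unit → ?Unit
  !Bool → ?Bool
    μX → μX  (binder kept)
      ⊕{retry,more,data} → &{retry,more,data}  (⊕→&)
        [retry]
          !Unit → ?Unit
            ?Bool → !Bool
              dual(X) = X
        [more]
          ?Bool → !Bool
            ⊕{data,retry,ack} → &{data,retry,ack}  (⊕→&)
              [data]
                dual(X) = X
              [retry]
                dual(end) = end
              [ack]
                dual(end) = end
        [data]
          ⊕{more,ok,ack} → &{more,ok,ack}  (⊕→&)
            [more]
              !Unit → ?Unit
                dual(X) = X
            [ok]
              ?Int → !Int
                dual(X) = X
            [ack]
              ⊕{more,done,data} → &{more,done,data}  (⊕→&)
                [more]
                  dual(X) = X
                [done]
                  dual(X) = X
                [data]
                  dual(X) = X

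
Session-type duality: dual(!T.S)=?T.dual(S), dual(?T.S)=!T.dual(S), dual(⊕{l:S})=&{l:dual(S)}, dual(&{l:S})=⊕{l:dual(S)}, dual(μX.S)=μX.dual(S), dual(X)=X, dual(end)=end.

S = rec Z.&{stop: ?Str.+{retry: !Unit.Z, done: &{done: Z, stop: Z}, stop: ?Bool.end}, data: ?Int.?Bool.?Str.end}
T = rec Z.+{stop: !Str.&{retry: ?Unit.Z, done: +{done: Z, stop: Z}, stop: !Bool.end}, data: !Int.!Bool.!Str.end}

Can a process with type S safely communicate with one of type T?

YES

rec Z | rec Z  match (μ self-dual)
  &{stop,data} | +{stop,data}  match same labels
    [stop]
      ?Str | !Str  match
        +{retry,done,stop} | &{retry,done,stop}  match same labels
          [retry]
            !Unit | ?Unit  match
              Z | Z  match
          [done]
            &{done,stop} | +{done,stop}  match same labels
              [done]
                Z | Z  match
              [stop]
                Z | Z  match
          [stop]
            ?Bool | !Bool  match
              end | end  match
    [data]
      ?Int | !Int  match
        ?Bool | !Bool  match
          ?Str | !Str  match
            end | end  match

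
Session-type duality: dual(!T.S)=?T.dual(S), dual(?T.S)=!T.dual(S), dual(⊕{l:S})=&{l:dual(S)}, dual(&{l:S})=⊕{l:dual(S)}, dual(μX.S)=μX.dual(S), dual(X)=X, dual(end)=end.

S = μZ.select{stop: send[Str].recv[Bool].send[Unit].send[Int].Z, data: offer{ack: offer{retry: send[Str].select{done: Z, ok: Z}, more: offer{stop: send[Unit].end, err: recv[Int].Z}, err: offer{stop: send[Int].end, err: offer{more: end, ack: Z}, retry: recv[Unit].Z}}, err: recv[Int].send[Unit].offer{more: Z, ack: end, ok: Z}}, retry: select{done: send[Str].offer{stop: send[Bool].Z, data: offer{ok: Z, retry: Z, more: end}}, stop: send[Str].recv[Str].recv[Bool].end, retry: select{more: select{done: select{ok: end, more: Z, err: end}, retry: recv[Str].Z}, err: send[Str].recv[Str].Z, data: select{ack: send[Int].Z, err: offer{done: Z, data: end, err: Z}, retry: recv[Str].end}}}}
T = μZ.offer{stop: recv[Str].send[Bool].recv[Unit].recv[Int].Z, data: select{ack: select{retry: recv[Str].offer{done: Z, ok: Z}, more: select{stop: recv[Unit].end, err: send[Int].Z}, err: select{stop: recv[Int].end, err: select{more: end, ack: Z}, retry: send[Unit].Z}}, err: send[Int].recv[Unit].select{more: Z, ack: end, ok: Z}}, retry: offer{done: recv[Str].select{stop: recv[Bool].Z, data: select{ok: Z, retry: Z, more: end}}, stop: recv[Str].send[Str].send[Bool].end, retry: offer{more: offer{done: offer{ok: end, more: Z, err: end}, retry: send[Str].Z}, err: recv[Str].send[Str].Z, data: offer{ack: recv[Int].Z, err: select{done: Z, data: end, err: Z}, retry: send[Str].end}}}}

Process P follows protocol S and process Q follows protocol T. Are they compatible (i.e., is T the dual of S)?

YES

μZ ‖ μZ  match (μ self-dual)
  select{stop,data,retry} ‖ offer{stop,data,retry}  match label sets agree
    case stop:
      send[Str] ‖ recv[Str]  match
        recv[Bool] ‖ send[Bool]  match
          send[Unit] ‖ recv[Unit]  match
            send[Int] ‖ recv[Int]  match
              Z ‖ Z  match
    case data:
      offer{ack,err} ‖ select{ack,err}  match label sets agree
        case ack:
          offer{retry,more,err} ‖ select{retry,more,err}  match label sets agree
            case retry:
              send[Str] ‖ recv[Str]  match
                select{done,ok} ‖ offer{done,ok}  match label sets agree
                  case done:
                    Z ‖ Z  match
                  case ok:
                    Z ‖ Z  match
            case more:
              offer{stop,err} ‖ select{stop,err}  match label sets agree
                case stop:
                  send[Unit] ‖ recv[Unit]  match
                    end ‖ end  match
                case err:
                  recv[Int] ‖ send[Int]  match
                    Z ‖ Z  match
            case err:
              offer{stop,err,retry} ‖ select{stop,err,retry}  match label sets agree
                case stop:
                  send[Int] ‖ recv[Int]  match
                    end ‖ end  match
                case err:
                  offer{more,ack} ‖ select{more,ack}  match label sets agree
                    case more:
                      end ‖ end  match
                    case ack:
                      Z ‖ Z  match
                case retry:
                  recv[Unit] ‖ send[Unit]  match
                    Z ‖ Z  match
        case err:
          recv[Int] ‖ send[Int]  match
            send[Unit] ‖ recv[Unit]  match
              offer{more,ack,ok} ‖ select{more,ack,ok}  match label sets agree
                case more:
                  Z ‖ Z  match
                case ack:
                  end ‖ end  match
                case ok:
                  Z ‖ Z  match
    case retry:
      select{done,stop,retry} ‖ offer{done,stop,retry}  match label sets agree
        case done:
          send[Str] ‖ recv[Str]  match
            offer{stop,data} ‖ select{stop,data}  match label sets agree
              case stop:
                send[Bool] ‖ recv[Bool]  match
                  Z ‖ Z  match
              case data:
                offer{ok,retry,more} ‖ select{ok,retry,more}  match label sets agree
                  case ok:
                    Z ‖ Z  match
                  case retry:
                    Z ‖ Z  match
                  case more:
                    end ‖ end  match
        case stop:
          send[Str] ‖ recv[Str]  match
            recv[Str] ‖ send[Str]  match
              recv[Bool] ‖ send[Bool]  match
                end ‖ end  match
        case retry:
          select{more,err,data} ‖ offer{more,err,data}  match label sets agree
            case more:
              select{done,retry} ‖ offer{done,retry}  match label sets agree
                case done:
                  select{ok,more,err} ‖ offer{ok,more,err}  match label sets agree
                    case ok:
                      end ‖ end  match
                    case more:
                      Z ‖ Z  match
                    case err:
                      end ‖ end  match
                case retry:
                  recv[Str] ‖ send[Str]  match
                    Z ‖ Z  match
            case err:
              send[Str] ‖ recv[Str]  match
                recv[Str] ‖ send[Str]  match
                  Z ‖ Z  match
            case data:
              select{ack,err,retry} ‖ offer{ack,err,retry}  match label sets agree
                case ack:
                  send[Int] ‖ recv[Int]  match
                    Z ‖ Z  match
                case err:
                  offer{done,data,err} ‖ select{done,data,err}  match label sets agree
                    case done:
                      Z ‖ Z  match
                    case data:
                      end ‖ end  match
                    case err:
                      Z ‖ Z  match
                case retry:
                  recv[Str] ‖ send[Str]  match
                    end ‖ end  match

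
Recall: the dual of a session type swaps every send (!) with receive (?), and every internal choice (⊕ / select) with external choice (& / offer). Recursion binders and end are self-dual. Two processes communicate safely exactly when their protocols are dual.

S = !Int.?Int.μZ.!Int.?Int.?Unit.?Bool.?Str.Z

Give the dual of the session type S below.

?Int.!Int.μZ.?Int.!Int.!Unit.!Bool.!Str.Z

!Int ↦ ?Int
  ?Int ↦ !Int
    μZ ↦ μZ  (binder kept)
      !Int ↦ ?Int
        ?Int ↦ !Int
          ?Unit ↦ !Unit
            ?Bool ↦ !Bool
              ?Str ↦ !Str
                Z ↦ Z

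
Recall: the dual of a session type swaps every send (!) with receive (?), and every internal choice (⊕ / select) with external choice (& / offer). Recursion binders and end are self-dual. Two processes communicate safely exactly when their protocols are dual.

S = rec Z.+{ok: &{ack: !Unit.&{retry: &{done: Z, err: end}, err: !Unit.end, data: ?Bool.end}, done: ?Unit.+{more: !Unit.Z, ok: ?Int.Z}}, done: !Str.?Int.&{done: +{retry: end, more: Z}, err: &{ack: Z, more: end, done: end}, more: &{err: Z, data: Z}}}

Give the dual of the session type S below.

rec Z.&{ok: +{ack: ?Unit.+{retry: +{done: Z, err: end}, err: ?Unit.end, data: !Bool.end}, done: !Unit.&{more: ?Unit.Z, ok: !Int.Z}}, done: ?Str.!Int.+{done: &{retry: end, more: Z}, err: +{ack: Z, more: end, done: end}, more: +{err: Z, data: Z}}}

rec Z → rec Z  (rec unchanged)
  +{ok,done} → &{ok,done}  (select→offer)
    case ok:
      &{ack,done} → +{ack,done}  (&→⊕)
        case ack:
          !Unit → ?Unit
            &{retry,err,data} → +{retry,err,data}  (&→⊕)
              case retry:
                &{done,err} → +{done,err}  (&→⊕)
                  case done:
                    Z self-dual
                  case err:
                    end self-dual
              case err:
                !Unit → ?Unit
                  end self-dual
              case data:
                ?Bool → !Bool
                  end self-dual
        case done:
          ?Unit → !Unit
            +{more,ok} → &{more,ok}  (select→offer)
              case more:
                !Unit → ?Unit
                  Z self-dual
              case ok:
                ?Int → !Int
                  Z self-dual
    case done:
      !Str → ?Str
        ?Int → !Int
          &{done,err,more} → +{done,err,more}  (&→⊕)
            case done:
              +{retry,more} → &{retry,more}  (select→offer)
                case retry:
                  end self-dual
                case more:
                  Z self-dual
            case err:
              &{ack,more,done} → +{ack,more,done}  (&→⊕)
                case ack:
                  Z self-dual
                case more:
                  end self-dual
                case done:
                  end self-dual
            case more:
              &{err,data} → +{err,data}  (&→⊕)
                case err:
                  Z self-dual
                case data:
                  Z self-dual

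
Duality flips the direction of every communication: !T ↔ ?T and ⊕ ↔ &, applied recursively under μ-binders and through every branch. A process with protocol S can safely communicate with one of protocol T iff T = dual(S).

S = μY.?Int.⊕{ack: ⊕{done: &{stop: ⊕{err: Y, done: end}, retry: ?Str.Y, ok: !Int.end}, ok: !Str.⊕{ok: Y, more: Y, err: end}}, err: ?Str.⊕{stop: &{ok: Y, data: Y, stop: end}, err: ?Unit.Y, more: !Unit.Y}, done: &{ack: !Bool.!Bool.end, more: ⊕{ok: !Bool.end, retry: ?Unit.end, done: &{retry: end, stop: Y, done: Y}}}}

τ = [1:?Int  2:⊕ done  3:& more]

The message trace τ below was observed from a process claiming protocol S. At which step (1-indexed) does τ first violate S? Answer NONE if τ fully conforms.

NONE

[1] ?Int  ok  state: ⊕{ack: ⊕{done: &{stop: ⊕{err: μY.…, done: end}, retry: ?Str.μY.…, ok: !Int.end}, ok: !Str.⊕{ok: μY.…, more: μY.…, err: end}}, err: ?Str.⊕{stop: &{ok: μY.…, data: μY.…, stop: end}, err: ?Unit.μY.…, more: !Unit.μY.…}, done: &{ack: !Bool.!Bool.end, more: ⊕{ok: !Bool.end, retry: ?Unit.end, done: &{retry: end, stop: μY.…, done: μY.…}}}}
[2] ⊕ done  ok  state: &{ack: !Bool.!Bool.end, more: ⊕{ok: !Bool.end, retry: ?Unit.end, done: &{retry: end, stop: μY.…, done: μY.…}}}
[3] & more  ok  state: ⊕{ok: !Bool.end, retry: ?Unit.end, done: &{retry: end, stop: μY.…, done: μY.…}}
trace exhausted — no violation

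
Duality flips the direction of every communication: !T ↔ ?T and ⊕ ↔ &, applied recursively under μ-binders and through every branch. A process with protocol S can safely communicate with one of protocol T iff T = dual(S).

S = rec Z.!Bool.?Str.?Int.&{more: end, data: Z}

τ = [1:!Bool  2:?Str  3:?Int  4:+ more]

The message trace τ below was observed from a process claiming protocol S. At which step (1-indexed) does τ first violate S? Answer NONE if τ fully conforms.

@1 !Bool  ✓  state: ?Str.?Int.&{more: end, data: rec Z.…}
@2 ?Str  ✓  state: ?Int.&{more: end, data: rec Z.…}
@3 ?Int  ✓  state: &{more: end, data: rec Z.…}
@4 got + more, protocol expects & more or & data  ✗

4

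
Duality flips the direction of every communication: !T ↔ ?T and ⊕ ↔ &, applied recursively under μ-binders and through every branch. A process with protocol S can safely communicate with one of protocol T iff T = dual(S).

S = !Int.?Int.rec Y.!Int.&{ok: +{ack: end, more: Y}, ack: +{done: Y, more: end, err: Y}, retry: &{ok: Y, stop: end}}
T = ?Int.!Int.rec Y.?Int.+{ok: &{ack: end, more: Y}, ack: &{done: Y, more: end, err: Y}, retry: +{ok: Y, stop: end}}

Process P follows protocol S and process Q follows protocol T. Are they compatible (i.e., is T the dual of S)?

!Int | ?Int  ok
  ?Int | !Int  ok
    rec Y | rec Y  ok (binder kept)
      !Int | ?Int  ok
        &{ok,ack,retry} | +{ok,ack,retry}  ok label sets agree
          • ok:
            +{ack,more} | &{ack,more}  ok label sets agree
              • ack:
                end | end  ok
              • more:
                Y | Y  ok
          • ack:
            +{done,more,err} | &{done,more,err}  ok label sets agree
              • done:
                Y | Y  ok
              • more:
                end | end  ok
              • err:
                Y | Y  ok
          • retry:
            &{ok,stop} | +{ok,stop}  ok label sets agree
              • ok:
                Y | Y  ok
              • stop:
                end | end  ok

YES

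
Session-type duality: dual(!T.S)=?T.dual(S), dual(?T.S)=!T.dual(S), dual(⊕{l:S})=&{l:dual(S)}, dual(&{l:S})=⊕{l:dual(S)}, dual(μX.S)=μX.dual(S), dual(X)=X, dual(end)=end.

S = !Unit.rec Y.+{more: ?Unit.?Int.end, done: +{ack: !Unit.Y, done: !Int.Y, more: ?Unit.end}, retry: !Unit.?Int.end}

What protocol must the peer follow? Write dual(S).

!Unit → ?Unit
  rec Y → rec Y  (rec unchanged)
    +{more,done,retry} → &{more,done,retry}  (⊕→&)
      case more:
        ?Unit → !Unit
          ?Int → !Int
            end self-dual
      case done:
        +{ack,done,more} → &{ack,done,more}  (⊕→&)
          case ack:
            !Unit → ?Unit
              Y self-dual
          case done:
            !Int → ?Int
              Y self-dual
          case more:
            ?Unit → !Unit
              end self-dual
      case retry:
        !Unit → ?Unit
          ?Int → !Int
            end self-dual

?Unit.rec Y.&{more: !Unit.!Int.end, done: &{ack: ?Unit.Y, done: ?Int.Y, more: !Unit.end}, retry: ?Unit.!Int.end}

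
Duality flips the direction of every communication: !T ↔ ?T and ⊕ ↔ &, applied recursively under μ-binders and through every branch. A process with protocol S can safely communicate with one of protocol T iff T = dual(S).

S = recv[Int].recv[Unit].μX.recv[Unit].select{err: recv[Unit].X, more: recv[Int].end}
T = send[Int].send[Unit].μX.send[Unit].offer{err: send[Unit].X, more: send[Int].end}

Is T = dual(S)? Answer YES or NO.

YES

recv[Int] ‖ send[Int]  ✓
  recv[Unit] ‖ send[Unit]  ✓
    μX ‖ μX  ✓ (μ self-dual)
      recv[Unit] ‖ send[Unit]  ✓
        select{err,more} ‖ offer{err,more}  ✓ labels match
          [err]
            recv[Unit] ‖ send[Unit]  ✓
              X ‖ X  ✓
          [more]
            recv[Int] ‖ send[Int]  ✓
              end ‖ end  ✓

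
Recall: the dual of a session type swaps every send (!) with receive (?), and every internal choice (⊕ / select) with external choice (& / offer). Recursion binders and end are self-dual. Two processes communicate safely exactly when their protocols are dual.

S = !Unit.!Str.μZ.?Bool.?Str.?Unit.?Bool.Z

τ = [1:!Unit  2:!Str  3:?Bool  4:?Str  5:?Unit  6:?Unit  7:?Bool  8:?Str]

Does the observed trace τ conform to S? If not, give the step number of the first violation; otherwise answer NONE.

6

step 1: !Unit  ok  state: !Str.μZ.…
step 2: !Str  ok  state: μZ.…
step 3: ?Bool  ok  state: ?Str.?Unit.?Bool.μZ.…
step 4: ?Str  ok  state: ?Unit.?Bool.μZ.…
step 5: ?Unit  ok  state: ?Bool.μZ.…
step 6: got ?Unit, protocol expects ?Bool  ✗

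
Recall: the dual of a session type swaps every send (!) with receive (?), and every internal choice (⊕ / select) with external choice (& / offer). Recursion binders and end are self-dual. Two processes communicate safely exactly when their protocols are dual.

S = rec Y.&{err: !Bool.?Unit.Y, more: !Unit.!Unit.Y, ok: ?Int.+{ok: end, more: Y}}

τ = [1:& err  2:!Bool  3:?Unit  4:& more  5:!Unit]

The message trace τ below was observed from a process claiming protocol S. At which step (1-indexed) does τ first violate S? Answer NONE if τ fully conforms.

NONE

[1] & err  match  cont: !Bool.?Unit.rec Y.…
[2] !Bool  match  cont: ?Unit.rec Y.…
[3] ?Unit  match  cont: rec Y.…
[4] & more  match  cont: !Unit.!Unit.rec Y.…
[5] !Unit  match  cont: !Unit.rec Y.…
trace exhausted — no violation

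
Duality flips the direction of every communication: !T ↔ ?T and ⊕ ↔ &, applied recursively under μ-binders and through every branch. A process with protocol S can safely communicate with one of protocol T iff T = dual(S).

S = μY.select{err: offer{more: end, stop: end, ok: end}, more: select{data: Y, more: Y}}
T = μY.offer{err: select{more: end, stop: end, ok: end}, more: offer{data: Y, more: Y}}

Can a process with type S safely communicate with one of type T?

μY ‖ μY  match (rec unchanged)
  select{err,more} ‖ offer{err,more}  match same labels
    case err:
      offer{more,stop,ok} ‖ select{more,stop,ok}  match same labels
        case more:
          end ‖ end  match
        case stop:
          end ‖ end  match
        case ok:
          end ‖ end  match
    case more:
      select{data,more} ‖ offer{data,more}  match same labels
        case data:
          Y ‖ Y  match
        case more:
          Y ‖ Y  match

YES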